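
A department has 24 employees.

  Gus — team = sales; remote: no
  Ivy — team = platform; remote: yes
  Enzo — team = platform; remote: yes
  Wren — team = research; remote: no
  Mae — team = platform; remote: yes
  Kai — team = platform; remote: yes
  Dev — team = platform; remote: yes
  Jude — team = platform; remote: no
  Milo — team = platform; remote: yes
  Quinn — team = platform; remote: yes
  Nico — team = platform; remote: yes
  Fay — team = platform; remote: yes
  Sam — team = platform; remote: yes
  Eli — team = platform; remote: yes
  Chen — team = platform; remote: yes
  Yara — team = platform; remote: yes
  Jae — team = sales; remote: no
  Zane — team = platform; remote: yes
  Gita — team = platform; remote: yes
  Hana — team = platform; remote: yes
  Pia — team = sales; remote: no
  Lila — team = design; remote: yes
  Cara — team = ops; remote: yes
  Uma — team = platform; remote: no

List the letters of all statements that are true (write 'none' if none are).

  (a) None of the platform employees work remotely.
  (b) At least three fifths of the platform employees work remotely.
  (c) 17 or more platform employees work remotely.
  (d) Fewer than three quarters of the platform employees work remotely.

(b)

|A| = 18, |A ∩ B| = 16, |A ∖ B| = 2.
(a) A ∩ B = ∅ (|A ∩ B| = 0): fails.
(b) |A ∩ B| / |A| ≥ 3/5: holds.
(c) |A ∩ B| ≥ 17: fails.
(d) |A ∩ B| / |A| < 3/4: fails.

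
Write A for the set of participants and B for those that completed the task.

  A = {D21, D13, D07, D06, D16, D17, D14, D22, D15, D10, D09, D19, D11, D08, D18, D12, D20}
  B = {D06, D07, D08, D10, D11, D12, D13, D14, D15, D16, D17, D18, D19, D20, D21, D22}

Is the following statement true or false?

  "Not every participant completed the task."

True

'Not every participant completed the task' holds iff A ⊄ B (|A ∖ B| ≥ 1).
|A| = 17, |A ∩ B| = 16, |A ∖ B| = 1.
So the statement is true.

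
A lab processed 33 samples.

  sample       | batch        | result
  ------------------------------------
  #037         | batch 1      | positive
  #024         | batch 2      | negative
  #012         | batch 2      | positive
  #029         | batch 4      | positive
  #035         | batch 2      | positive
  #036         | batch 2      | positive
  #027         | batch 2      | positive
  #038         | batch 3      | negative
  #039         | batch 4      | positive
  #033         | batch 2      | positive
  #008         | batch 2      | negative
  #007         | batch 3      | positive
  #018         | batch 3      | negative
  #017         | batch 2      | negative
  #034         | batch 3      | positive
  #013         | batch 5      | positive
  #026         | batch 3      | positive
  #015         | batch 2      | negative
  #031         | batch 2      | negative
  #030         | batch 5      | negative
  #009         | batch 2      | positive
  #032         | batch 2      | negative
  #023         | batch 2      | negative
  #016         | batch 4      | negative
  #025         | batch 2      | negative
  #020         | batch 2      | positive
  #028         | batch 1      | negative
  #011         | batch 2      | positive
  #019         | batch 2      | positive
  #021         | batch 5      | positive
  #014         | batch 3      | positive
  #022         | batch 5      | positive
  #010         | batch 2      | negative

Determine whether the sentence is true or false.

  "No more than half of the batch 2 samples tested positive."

The determiner here denotes the relation: |A ∩ B| ≤ |A ∖ B|.
|A| = 18, |A ∩ B| = 9, |A ∖ B| = 9.
9 = 9, so the statement is true.

True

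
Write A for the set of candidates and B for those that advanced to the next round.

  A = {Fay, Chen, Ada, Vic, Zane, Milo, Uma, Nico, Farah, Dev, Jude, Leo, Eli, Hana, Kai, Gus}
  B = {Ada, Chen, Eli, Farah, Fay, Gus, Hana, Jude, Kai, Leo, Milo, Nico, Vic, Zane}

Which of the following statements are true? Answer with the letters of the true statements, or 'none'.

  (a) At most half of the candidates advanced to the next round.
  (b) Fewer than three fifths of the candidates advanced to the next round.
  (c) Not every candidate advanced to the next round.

(c)

|A| = 16, |A ∩ B| = 14, |A ∖ B| = 2.
(a) |A ∩ B| ≤ |A ∖ B|: fails.
(b) |A ∩ B| / |A| < 3/5: fails.
(c) A ⊄ B (|A ∖ B| ≥ 1): holds.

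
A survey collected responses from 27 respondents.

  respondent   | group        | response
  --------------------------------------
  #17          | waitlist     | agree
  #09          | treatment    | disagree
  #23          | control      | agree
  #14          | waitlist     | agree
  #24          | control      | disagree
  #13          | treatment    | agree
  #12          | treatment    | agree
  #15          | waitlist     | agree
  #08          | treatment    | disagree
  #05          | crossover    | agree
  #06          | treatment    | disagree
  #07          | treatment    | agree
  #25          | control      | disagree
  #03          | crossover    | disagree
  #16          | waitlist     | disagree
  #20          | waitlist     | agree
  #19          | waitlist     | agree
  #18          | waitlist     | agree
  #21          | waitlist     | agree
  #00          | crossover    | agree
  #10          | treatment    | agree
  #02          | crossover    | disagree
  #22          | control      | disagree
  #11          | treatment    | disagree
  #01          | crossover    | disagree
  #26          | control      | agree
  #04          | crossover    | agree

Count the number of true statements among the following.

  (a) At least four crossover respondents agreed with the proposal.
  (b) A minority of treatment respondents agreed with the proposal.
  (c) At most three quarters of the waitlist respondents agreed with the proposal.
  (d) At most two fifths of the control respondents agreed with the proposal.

1

(a) crossover: |A| = 6, |A ∩ B| = 3; needs |A ∩ B| ≥ 4 — false.
(b) treatment: |A| = 8, |A ∩ B| = 4; needs |A ∩ B| < |A ∖ B| — false.
(c) waitlist: |A| = 8, |A ∩ B| = 7; needs |A ∩ B| / |A| ≤ 3/4 — false.
(d) control: |A| = 5, |A ∩ B| = 2; needs |A ∩ B| / |A| ≤ 2/5 — true.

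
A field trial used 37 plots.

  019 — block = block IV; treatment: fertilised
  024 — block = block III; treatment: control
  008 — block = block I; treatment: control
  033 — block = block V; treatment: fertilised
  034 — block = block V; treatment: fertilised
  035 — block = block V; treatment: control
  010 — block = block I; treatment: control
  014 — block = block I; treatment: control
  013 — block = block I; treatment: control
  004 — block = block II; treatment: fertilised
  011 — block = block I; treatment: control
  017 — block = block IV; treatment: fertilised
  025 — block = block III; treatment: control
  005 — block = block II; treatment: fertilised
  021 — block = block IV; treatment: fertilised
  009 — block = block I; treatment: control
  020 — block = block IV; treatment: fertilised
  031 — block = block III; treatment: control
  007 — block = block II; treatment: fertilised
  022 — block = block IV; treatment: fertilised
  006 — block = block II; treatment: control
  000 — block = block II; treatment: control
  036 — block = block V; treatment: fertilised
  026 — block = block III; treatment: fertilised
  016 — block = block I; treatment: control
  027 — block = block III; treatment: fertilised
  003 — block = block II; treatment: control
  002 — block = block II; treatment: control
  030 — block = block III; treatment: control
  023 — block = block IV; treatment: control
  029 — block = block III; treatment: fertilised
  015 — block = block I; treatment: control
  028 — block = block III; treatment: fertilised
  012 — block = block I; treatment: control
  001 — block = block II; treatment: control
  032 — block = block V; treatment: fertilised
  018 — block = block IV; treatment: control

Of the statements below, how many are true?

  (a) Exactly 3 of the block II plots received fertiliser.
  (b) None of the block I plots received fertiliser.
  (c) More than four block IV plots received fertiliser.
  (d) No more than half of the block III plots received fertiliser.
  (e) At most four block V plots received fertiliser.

(a) block II: |A| = 8, |A ∩ B| = 3; needs |A ∩ B| = 3 — true.
(b) block I: |A| = 9, |A ∩ B| = 0; needs A ∩ B = ∅ (|A ∩ B| = 0) — true.
(c) block IV: |A| = 7, |A ∩ B| = 5; needs |A ∩ B| > 4 — true.
(d) block III: |A| = 8, |A ∩ B| = 4; needs |A ∩ B| ≤ |A ∖ B| — true.
(e) block V: |A| = 5, |A ∩ B| = 4; needs |A ∩ B| ≤ 4 — true.

5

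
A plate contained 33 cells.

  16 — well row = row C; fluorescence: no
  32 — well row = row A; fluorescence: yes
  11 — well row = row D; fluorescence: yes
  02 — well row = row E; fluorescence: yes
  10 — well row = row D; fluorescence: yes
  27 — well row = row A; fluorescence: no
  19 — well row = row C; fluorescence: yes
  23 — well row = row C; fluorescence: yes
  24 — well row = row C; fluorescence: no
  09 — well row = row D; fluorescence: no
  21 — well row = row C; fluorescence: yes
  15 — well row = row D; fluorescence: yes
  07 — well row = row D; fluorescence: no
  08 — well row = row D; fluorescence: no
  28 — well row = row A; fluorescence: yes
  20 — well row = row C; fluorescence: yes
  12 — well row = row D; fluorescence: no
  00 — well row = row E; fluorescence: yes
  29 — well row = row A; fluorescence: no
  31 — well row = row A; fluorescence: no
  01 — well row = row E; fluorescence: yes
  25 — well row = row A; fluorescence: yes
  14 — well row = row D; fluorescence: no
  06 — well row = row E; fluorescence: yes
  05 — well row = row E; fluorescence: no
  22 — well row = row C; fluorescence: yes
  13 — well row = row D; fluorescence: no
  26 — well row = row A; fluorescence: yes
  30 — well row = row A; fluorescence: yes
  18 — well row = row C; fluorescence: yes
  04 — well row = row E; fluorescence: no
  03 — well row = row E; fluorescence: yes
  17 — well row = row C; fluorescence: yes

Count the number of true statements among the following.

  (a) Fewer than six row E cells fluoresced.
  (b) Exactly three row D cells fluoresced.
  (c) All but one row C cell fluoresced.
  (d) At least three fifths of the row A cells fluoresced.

3

(a) row E: |A| = 7, |A ∩ B| = 5; needs |A ∩ B| < 6 — true.
(b) row D: |A| = 9, |A ∩ B| = 3; needs |A ∩ B| = 3 — true.
(c) row C: |A| = 9, |A ∩ B| = 7; needs |A ∖ B| = 1 — false.
(d) row A: |A| = 8, |A ∩ B| = 5; needs |A ∩ B| / |A| ≥ 3/5 — true.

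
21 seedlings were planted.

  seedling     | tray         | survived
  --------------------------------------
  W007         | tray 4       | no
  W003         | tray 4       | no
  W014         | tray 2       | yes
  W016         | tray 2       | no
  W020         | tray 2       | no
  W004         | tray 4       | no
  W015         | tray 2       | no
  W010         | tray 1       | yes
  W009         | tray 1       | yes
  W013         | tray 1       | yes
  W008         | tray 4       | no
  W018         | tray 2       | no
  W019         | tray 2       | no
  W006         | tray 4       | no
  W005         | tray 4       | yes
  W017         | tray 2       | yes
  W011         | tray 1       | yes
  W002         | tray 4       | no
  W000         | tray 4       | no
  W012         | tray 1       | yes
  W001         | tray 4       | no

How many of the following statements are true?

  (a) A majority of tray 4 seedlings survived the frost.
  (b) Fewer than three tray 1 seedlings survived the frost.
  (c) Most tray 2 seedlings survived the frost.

0

(a) tray 4: |A| = 9, |A ∩ B| = 1; needs |A ∩ B| > |A ∖ B| — false.
(b) tray 1: |A| = 5, |A ∩ B| = 5; needs |A ∩ B| < 3 — false.
(c) tray 2: |A| = 7, |A ∩ B| = 2; needs |A ∩ B| > |A ∖ B| — false.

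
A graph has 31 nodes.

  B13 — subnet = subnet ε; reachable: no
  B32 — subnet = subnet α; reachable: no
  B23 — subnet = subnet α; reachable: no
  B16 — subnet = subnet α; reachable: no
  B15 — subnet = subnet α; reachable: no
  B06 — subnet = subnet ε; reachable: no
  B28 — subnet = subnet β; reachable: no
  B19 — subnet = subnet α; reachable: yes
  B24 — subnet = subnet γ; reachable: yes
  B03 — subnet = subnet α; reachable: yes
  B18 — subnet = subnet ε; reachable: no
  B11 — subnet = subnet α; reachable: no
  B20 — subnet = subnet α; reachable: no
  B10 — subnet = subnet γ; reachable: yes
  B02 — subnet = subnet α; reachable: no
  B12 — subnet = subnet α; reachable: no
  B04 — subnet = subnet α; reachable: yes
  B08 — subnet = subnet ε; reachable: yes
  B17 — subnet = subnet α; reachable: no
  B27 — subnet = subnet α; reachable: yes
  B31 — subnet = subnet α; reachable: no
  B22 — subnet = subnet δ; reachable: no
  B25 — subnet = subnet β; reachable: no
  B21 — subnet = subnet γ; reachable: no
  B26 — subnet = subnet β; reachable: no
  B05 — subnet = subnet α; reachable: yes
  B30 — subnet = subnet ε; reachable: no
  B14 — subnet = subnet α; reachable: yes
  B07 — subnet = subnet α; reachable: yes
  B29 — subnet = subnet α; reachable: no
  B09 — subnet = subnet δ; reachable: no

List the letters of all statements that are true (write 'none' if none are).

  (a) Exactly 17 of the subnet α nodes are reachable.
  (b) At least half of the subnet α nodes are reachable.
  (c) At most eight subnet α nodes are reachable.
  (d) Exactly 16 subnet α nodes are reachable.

|A| = 18, |A ∩ B| = 7, |A ∖ B| = 11.
(a) |A ∩ B| = 17: fails.
(b) |A ∩ B| ≥ |A ∖ B|: fails.
(c) |A ∩ B| ≤ 8: holds.
(d) |A ∩ B| = 16: fails.

(c)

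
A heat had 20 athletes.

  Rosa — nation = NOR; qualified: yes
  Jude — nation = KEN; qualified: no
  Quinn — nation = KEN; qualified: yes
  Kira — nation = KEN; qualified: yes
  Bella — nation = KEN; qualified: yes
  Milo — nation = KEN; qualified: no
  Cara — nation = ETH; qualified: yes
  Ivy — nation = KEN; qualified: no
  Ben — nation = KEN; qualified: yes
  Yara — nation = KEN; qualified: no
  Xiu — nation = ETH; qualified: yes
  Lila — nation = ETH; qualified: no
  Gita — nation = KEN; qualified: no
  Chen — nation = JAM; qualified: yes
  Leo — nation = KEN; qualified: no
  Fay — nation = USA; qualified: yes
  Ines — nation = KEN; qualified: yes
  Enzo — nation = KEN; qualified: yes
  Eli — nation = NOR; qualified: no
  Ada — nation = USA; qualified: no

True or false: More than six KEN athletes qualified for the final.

False

'More than six KEN athletes qualified for the final' holds iff |A ∩ B| > 6.
A (the restrictor) = {Jude, Quinn, Kira, Bella, Milo, Ivy, Ben, Yara, Gita, Leo, Ines, Enzo}, |A| = 12.
A ∩ B = {Quinn, Kira, Bella, Ben, Ines, Enzo}, so |A ∩ B| = 6.
|A ∩ B| = 6, so the statement is false.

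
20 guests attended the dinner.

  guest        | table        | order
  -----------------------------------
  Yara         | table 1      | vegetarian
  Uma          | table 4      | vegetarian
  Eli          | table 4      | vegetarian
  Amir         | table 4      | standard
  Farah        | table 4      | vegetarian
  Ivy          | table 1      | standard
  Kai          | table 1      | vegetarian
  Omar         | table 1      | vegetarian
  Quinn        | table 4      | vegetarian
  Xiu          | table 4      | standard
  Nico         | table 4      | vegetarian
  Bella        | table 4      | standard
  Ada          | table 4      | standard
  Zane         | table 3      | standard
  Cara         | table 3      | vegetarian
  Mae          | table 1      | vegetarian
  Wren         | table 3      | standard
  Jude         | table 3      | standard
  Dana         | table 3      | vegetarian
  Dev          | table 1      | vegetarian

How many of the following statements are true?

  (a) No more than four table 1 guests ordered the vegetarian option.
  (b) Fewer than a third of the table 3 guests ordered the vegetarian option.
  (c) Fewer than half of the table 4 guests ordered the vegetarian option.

(a) table 1: |A| = 6, |A ∩ B| = 5; needs |A ∩ B| ≤ 4 — false.
(b) table 3: |A| = 5, |A ∩ B| = 2; needs |A ∩ B| / |A| < 1/3 — false.
(c) table 4: |A| = 9, |A ∩ B| = 5; needs |A ∩ B| < |A ∖ B| — false.

0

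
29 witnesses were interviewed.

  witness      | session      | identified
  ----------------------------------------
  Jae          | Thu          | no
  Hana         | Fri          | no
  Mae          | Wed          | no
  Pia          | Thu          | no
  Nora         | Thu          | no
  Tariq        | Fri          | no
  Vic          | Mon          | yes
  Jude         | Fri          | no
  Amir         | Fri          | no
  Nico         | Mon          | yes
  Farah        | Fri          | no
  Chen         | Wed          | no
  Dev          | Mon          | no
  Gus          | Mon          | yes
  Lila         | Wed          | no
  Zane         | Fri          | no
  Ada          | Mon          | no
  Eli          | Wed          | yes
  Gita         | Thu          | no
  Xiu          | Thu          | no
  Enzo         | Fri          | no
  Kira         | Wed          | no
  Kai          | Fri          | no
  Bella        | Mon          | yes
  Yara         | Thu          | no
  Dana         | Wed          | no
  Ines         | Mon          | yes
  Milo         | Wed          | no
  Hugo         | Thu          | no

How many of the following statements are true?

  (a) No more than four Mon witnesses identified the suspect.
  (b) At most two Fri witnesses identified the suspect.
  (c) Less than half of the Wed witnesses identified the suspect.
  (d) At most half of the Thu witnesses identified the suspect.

3

(a) Mon: |A| = 7, |A ∩ B| = 5; needs |A ∩ B| ≤ 4 — false.
(b) Fri: |A| = 8, |A ∩ B| = 0; needs |A ∩ B| ≤ 2 — true.
(c) Wed: |A| = 7, |A ∩ B| = 1; needs |A ∩ B| < |A ∖ B| — true.
(d) Thu: |A| = 7, |A ∩ B| = 0; needs |A ∩ B| ≤ |A ∖ B| — true.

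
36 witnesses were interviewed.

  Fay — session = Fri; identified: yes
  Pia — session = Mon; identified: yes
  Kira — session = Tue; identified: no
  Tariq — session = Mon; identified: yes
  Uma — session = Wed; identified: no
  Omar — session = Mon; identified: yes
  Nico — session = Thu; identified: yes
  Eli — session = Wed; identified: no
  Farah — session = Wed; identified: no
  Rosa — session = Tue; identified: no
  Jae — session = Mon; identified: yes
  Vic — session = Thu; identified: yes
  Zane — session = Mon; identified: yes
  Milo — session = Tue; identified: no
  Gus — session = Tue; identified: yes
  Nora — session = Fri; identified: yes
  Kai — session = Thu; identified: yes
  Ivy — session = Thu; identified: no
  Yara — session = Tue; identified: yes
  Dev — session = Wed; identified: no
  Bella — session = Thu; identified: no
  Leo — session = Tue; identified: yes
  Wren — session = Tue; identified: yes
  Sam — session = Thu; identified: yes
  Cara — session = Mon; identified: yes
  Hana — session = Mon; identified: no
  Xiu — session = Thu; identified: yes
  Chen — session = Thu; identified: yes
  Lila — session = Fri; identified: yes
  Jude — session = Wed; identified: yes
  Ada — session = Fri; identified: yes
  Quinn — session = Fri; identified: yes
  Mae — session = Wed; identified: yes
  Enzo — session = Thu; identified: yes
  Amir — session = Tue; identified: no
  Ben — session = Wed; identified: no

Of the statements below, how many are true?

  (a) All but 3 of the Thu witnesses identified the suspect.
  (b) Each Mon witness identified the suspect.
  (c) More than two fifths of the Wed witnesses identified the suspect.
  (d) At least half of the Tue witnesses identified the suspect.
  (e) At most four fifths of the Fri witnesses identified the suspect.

1

(a) Thu: |A| = 9, |A ∩ B| = 7; needs |A ∖ B| = 3 — false.
(b) Mon: |A| = 7, |A ∩ B| = 6; needs A ⊆ B, i.e. every element of A is in B (|A ∖ B| = 0) — false.
(c) Wed: |A| = 7, |A ∩ B| = 2; needs |A ∩ B| / |A| > 2/5 — false.
(d) Tue: |A| = 8, |A ∩ B| = 4; needs |A ∩ B| ≥ |A ∖ B| — true.
(e) Fri: |A| = 5, |A ∩ B| = 5; needs |A ∩ B| / |A| ≤ 4/5 — false.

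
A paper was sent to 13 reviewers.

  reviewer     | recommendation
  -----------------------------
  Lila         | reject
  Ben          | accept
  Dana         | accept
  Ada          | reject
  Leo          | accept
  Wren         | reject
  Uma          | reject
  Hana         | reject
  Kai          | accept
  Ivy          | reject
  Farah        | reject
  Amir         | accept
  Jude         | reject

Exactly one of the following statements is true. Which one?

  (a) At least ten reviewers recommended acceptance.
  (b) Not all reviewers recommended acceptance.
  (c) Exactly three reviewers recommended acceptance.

|A| = 13, |A ∩ B| = 5, |A ∖ B| = 8.
(a) requires |A ∩ B| ≥ 10: false.
(b) requires A ⊄ B (|A ∖ B| ≥ 1): true.
(c) requires |A ∩ B| = 3: false.

(b)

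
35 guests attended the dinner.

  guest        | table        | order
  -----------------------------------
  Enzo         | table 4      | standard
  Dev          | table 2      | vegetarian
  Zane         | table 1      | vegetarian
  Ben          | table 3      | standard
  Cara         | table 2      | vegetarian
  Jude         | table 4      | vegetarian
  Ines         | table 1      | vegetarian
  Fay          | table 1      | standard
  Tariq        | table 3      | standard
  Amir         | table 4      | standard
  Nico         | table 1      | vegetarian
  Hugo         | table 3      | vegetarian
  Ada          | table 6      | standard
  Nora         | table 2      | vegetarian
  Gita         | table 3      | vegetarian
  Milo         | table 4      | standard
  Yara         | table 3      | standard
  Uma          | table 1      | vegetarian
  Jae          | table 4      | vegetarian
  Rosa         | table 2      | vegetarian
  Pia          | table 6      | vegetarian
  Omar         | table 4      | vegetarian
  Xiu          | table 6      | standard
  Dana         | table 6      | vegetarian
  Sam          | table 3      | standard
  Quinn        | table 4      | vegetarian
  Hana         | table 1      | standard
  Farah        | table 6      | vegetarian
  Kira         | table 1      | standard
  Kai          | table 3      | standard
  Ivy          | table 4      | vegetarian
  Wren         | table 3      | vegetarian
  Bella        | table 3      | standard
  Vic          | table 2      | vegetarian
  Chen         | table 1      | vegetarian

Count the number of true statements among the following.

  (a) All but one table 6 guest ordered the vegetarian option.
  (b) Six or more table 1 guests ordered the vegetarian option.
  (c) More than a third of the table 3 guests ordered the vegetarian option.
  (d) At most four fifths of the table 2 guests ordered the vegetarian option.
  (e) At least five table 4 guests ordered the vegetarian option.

1

(a) table 6: |A| = 5, |A ∩ B| = 3; needs |A ∖ B| = 1 — false.
(b) table 1: |A| = 8, |A ∩ B| = 5; needs |A ∩ B| ≥ 6 — false.
(c) table 3: |A| = 9, |A ∩ B| = 3; needs |A ∩ B| / |A| > 1/3 — false.
(d) table 2: |A| = 5, |A ∩ B| = 5; needs |A ∩ B| / |A| ≤ 4/5 — false.
(e) table 4: |A| = 8, |A ∩ B| = 5; needs |A ∩ B| ≥ 5 — true.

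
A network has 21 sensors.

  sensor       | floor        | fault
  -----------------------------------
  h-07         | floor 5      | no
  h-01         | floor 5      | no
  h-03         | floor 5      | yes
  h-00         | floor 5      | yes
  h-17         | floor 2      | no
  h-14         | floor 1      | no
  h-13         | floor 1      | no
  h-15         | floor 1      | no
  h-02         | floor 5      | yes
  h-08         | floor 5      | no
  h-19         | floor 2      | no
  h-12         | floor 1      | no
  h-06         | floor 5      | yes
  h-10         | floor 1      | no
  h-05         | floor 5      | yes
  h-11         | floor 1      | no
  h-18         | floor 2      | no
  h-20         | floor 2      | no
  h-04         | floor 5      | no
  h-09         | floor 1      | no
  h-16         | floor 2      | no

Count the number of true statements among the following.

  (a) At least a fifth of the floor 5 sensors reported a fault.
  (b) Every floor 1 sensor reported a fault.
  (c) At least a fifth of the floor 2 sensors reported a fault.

1

(a) floor 5: |A| = 9, |A ∩ B| = 5; needs |A ∩ B| / |A| ≥ 1/5 — true.
(b) floor 1: |A| = 7, |A ∩ B| = 0; needs A ⊆ B, i.e. every element of A is in B (|A ∖ B| = 0) — false.
(c) floor 2: |A| = 5, |A ∩ B| = 0; needs |A ∩ B| / |A| ≥ 1/5 — false.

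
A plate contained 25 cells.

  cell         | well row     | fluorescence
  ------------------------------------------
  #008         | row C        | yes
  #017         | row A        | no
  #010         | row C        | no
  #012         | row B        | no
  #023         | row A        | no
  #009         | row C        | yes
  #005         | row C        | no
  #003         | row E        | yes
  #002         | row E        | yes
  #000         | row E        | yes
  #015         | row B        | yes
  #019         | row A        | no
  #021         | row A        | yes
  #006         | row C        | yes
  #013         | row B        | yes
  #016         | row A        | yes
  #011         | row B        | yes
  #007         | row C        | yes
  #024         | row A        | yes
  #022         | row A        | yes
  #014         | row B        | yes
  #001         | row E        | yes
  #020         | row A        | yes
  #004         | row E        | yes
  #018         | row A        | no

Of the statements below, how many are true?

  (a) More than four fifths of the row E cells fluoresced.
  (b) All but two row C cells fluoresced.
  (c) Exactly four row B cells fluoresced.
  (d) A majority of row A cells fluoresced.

4

(a) row E: |A| = 5, |A ∩ B| = 5; needs |A ∩ B| / |A| > 4/5 — true.
(b) row C: |A| = 6, |A ∩ B| = 4; needs |A ∖ B| = 2 — true.
(c) row B: |A| = 5, |A ∩ B| = 4; needs |A ∩ B| = 4 — true.
(d) row A: |A| = 9, |A ∩ B| = 5; needs |A ∩ B| > |A ∖ B| — true.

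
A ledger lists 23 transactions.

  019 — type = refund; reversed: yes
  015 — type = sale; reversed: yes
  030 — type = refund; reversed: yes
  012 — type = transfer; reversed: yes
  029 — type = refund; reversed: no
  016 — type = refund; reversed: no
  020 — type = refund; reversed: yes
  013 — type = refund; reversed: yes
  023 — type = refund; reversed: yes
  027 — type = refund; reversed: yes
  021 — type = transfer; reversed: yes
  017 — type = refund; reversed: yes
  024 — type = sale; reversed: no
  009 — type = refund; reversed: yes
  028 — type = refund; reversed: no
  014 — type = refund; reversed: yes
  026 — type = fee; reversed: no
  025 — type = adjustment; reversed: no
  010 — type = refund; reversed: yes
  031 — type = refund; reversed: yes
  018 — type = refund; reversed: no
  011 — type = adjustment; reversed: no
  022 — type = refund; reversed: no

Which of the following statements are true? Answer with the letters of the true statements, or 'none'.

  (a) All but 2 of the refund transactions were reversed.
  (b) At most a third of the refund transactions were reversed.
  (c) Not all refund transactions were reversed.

|A| = 16, |A ∩ B| = 11, |A ∖ B| = 5.
(a) |A ∖ B| = 2: fails.
(b) |A ∩ B| / |A| ≤ 1/3: fails.
(c) A ⊄ B (|A ∖ B| ≥ 1): holds.

(c)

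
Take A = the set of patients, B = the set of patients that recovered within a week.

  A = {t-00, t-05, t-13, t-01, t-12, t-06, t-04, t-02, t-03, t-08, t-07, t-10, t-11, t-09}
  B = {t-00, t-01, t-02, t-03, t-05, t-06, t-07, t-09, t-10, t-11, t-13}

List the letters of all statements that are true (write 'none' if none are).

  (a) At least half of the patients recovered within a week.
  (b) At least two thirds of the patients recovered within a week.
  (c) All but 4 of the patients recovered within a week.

|A| = 14, |A ∩ B| = 11, |A ∖ B| = 3.
(a) |A ∩ B| ≥ |A ∖ B|: holds.
(b) |A ∩ B| / |A| ≥ 2/3: holds.
(c) |A ∖ B| = 4: fails.

(a), (b)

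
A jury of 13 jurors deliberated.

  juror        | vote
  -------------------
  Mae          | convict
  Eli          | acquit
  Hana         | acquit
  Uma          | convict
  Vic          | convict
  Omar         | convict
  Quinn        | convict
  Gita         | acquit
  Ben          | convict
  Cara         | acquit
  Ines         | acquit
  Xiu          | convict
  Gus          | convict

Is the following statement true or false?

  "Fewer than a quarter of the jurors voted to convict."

False

'Fewer than a quarter of the jurors voted to convict' holds iff |A ∩ B| / |A| < 1/4.
A (the restrictor) = {Mae, Eli, Hana, Uma, Vic, Omar, Quinn, Gita, Ben, Cara, Ines, Xiu, Gus}, |A| = 13.
A ∩ B = {Mae, Uma, Vic, Omar, Quinn, Ben, Xiu, Gus}, so |A ∩ B| = 8.
A ∖ B = {Eli, Hana, Gita, Cara, Ines}, so |A ∖ B| = 5.
|A ∩ B|/|A| = 8/13, so the statement is false.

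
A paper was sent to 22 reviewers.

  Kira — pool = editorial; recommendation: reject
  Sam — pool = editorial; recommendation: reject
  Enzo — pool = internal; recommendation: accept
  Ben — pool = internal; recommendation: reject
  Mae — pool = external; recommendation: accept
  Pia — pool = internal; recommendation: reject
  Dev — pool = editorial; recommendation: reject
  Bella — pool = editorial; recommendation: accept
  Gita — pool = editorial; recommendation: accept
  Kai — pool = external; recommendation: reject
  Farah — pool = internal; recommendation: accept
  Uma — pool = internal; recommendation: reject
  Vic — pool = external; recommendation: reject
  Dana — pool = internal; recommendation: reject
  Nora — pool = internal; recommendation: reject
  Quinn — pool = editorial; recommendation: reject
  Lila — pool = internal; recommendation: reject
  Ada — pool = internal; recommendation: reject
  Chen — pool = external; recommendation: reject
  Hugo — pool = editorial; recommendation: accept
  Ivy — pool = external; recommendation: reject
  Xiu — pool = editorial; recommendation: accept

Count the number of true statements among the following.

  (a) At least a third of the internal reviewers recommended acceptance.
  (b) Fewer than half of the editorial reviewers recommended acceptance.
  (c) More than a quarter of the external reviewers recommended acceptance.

0

(a) internal: |A| = 9, |A ∩ B| = 2; needs |A ∩ B| / |A| ≥ 1/3 — false.
(b) editorial: |A| = 8, |A ∩ B| = 4; needs |A ∩ B| < |A ∖ B| — false.
(c) external: |A| = 5, |A ∩ B| = 1; needs |A ∩ B| / |A| > 1/4 — false.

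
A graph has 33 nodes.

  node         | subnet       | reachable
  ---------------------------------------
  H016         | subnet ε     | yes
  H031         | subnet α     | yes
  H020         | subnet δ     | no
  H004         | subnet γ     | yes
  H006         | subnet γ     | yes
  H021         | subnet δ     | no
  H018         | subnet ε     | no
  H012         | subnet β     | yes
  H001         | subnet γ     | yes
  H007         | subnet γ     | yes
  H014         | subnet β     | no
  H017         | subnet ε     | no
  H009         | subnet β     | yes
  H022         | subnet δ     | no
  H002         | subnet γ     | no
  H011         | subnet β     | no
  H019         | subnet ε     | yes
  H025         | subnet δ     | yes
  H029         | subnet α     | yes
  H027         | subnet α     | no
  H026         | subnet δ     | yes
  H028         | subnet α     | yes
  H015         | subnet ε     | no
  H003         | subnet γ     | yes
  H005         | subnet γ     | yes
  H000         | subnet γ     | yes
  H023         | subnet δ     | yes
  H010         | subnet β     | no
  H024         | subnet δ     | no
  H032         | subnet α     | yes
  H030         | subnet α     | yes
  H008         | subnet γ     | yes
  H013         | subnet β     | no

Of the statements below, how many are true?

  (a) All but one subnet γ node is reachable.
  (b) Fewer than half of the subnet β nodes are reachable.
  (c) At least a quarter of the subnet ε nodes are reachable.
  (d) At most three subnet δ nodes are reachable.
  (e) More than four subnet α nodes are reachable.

5

(a) subnet γ: |A| = 9, |A ∩ B| = 8; needs |A ∖ B| = 1 — true.
(b) subnet β: |A| = 6, |A ∩ B| = 2; needs |A ∩ B| < |A ∖ B| — true.
(c) subnet ε: |A| = 5, |A ∩ B| = 2; needs |A ∩ B| / |A| ≥ 1/4 — true.
(d) subnet δ: |A| = 7, |A ∩ B| = 3; needs |A ∩ B| ≤ 3 — true.
(e) subnet α: |A| = 6, |A ∩ B| = 5; needs |A ∩ B| > 4 — true.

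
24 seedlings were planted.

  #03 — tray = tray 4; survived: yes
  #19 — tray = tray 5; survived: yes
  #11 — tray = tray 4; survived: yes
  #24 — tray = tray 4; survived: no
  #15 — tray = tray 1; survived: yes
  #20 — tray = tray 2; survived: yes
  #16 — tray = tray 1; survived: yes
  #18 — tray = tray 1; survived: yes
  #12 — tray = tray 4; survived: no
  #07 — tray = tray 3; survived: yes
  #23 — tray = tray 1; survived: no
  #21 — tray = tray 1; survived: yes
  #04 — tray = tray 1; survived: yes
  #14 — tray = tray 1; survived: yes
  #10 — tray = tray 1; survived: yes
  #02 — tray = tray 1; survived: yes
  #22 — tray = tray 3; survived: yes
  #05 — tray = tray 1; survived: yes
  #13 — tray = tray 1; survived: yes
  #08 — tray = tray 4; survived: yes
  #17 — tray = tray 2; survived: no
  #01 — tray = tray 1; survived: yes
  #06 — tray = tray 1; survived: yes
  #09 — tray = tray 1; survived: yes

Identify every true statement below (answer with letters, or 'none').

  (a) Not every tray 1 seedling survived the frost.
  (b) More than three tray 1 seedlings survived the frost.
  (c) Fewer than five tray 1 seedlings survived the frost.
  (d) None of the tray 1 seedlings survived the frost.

(a), (b)

|A| = 14, |A ∩ B| = 13, |A ∖ B| = 1.
(a) A ⊄ B (|A ∖ B| ≥ 1): holds.
(b) |A ∩ B| > 3: holds.
(c) |A ∩ B| < 5: fails.
(d) A ∩ B = ∅ (|A ∩ B| = 0): fails.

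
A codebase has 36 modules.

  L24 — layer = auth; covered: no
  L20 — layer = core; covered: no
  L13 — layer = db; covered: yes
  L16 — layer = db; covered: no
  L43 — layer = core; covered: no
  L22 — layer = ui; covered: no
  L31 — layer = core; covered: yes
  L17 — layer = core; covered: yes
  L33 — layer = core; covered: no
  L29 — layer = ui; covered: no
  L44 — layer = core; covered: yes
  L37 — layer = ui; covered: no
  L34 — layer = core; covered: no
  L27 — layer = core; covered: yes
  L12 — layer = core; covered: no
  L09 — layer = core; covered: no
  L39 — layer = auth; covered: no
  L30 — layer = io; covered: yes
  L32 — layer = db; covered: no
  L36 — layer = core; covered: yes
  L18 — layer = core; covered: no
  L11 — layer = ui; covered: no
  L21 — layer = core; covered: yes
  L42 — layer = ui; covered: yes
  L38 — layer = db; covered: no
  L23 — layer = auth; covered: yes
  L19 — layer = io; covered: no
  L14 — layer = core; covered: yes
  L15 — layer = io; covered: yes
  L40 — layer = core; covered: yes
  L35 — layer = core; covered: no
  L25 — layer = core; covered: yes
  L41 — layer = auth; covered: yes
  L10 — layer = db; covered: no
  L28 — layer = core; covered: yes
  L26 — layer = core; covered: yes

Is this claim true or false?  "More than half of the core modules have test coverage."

The determiner here denotes the relation: |A ∩ B| > |A ∖ B|.
|A| = 19, |A ∩ B| = 11, |A ∖ B| = 8.
11 > 8, so the statement is true.

True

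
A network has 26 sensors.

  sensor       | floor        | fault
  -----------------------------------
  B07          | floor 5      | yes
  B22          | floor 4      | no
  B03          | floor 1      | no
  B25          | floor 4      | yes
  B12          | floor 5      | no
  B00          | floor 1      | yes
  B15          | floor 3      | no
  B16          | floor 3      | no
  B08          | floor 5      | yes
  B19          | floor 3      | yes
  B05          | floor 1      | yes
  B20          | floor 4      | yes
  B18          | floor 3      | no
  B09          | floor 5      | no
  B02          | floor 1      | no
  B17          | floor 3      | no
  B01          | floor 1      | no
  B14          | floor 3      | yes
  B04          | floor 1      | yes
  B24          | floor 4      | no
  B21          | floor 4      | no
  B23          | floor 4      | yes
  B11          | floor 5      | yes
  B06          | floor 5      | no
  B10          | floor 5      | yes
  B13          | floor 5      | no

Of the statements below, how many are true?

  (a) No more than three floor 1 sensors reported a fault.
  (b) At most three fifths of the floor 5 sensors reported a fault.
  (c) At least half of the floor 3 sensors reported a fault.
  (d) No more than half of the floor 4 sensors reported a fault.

(a) floor 1: |A| = 6, |A ∩ B| = 3; needs |A ∩ B| ≤ 3 — true.
(b) floor 5: |A| = 8, |A ∩ B| = 4; needs |A ∩ B| / |A| ≤ 3/5 — true.
(c) floor 3: |A| = 6, |A ∩ B| = 2; needs |A ∩ B| ≥ |A ∖ B| — false.
(d) floor 4: |A| = 6, |A ∩ B| = 3; needs |A ∩ B| ≤ |A ∖ B| — true.

3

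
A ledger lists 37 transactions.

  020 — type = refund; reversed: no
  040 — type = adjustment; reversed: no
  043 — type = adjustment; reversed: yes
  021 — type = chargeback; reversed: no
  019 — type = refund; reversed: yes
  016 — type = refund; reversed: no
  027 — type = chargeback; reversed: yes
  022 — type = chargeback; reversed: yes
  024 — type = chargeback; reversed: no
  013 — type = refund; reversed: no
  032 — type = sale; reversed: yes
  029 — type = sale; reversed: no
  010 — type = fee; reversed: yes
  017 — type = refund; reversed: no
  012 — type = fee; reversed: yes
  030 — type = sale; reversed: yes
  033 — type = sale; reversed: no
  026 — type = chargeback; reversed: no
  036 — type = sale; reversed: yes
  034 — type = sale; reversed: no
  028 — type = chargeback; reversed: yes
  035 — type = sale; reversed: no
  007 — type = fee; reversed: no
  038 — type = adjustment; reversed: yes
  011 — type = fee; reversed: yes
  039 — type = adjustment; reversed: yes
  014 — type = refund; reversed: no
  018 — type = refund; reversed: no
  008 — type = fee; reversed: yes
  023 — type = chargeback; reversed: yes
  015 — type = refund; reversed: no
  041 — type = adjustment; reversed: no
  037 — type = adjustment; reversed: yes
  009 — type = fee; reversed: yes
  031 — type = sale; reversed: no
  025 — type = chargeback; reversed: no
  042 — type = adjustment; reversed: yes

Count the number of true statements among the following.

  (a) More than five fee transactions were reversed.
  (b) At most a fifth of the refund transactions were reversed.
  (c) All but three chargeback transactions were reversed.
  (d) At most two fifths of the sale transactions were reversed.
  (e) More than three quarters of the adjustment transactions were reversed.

2

(a) fee: |A| = 6, |A ∩ B| = 5; needs |A ∩ B| > 5 — false.
(b) refund: |A| = 8, |A ∩ B| = 1; needs |A ∩ B| / |A| ≤ 1/5 — true.
(c) chargeback: |A| = 8, |A ∩ B| = 4; needs |A ∖ B| = 3 — false.
(d) sale: |A| = 8, |A ∩ B| = 3; needs |A ∩ B| / |A| ≤ 2/5 — true.
(e) adjustment: |A| = 7, |A ∩ B| = 5; needs |A ∩ B| / |A| > 3/4 — false.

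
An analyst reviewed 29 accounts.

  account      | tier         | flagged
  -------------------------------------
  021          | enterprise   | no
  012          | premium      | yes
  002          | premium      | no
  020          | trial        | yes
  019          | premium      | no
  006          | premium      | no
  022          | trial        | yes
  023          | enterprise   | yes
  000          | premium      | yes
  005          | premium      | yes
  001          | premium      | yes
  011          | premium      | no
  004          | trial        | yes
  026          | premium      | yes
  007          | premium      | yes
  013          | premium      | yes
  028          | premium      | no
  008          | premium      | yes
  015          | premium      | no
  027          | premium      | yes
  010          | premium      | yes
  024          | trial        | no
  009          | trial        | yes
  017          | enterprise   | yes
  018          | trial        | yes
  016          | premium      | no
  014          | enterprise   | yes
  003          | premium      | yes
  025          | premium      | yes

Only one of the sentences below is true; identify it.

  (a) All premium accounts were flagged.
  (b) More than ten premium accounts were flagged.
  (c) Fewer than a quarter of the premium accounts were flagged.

(b)

|A| = 19, |A ∩ B| = 12, |A ∖ B| = 7.
(a) requires A ⊆ B, i.e. every element of A is in B (|A ∖ B| = 0): false.
(b) requires |A ∩ B| > 10: true.
(c) requires |A ∩ B| / |A| < 1/4: false.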